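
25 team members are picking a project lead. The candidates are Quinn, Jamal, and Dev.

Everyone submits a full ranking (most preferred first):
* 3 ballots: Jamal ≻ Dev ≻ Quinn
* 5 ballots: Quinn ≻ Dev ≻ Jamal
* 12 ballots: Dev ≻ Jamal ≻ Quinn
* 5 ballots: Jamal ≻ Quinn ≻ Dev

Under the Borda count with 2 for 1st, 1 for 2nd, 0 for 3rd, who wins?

Quinn: 3×0 + 5×2 + 12×0 + 5×1 = 15
Jamal: 3×2 + 5×0 + 12×1 + 5×2 = 28
Dev: 3×1 + 5×1 + 12×2 + 5×0 = 32

Dev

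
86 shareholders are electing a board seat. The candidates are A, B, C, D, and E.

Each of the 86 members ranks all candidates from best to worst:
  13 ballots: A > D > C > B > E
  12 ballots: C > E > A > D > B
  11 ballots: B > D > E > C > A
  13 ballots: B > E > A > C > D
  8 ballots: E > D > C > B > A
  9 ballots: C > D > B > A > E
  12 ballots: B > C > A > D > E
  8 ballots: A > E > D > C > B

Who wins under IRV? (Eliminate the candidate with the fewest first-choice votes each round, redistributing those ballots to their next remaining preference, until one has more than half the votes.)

Round 1: A 21, B 36, C 21, D 0, E 8. D eliminated.
Round 2: A 21, B 36, C 21, E 8. E eliminated.
Round 3: A 21, B 36, C 29. A eliminated.
Round 4: B 36, C 50. C has a majority (≥44).

C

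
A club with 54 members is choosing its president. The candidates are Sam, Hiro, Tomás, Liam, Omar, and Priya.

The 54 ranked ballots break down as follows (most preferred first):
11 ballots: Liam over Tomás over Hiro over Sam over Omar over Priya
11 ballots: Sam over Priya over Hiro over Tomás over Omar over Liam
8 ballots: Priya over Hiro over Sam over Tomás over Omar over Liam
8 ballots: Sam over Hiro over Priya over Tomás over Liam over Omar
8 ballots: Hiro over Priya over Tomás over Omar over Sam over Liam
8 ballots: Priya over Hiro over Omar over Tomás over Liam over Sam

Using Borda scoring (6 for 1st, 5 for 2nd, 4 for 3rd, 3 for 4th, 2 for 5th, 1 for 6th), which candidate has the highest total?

Hiro

Sam: 11×3 + 11×6 + 8×4 + 8×6 + 8×2 + 8×1 = 203
Hiro: 11×4 + 11×4 + 8×5 + 8×5 + 8×6 + 8×5 = 256
Tomás: 11×5 + 11×3 + 8×3 + 8×3 + 8×4 + 8×3 = 192
Liam: 11×6 + 11×1 + 8×1 + 8×2 + 8×1 + 8×2 = 125
Omar: 11×2 + 11×2 + 8×2 + 8×1 + 8×3 + 8×4 = 124
Priya: 11×1 + 11×5 + 8×6 + 8×4 + 8×5 + 8×6 = 234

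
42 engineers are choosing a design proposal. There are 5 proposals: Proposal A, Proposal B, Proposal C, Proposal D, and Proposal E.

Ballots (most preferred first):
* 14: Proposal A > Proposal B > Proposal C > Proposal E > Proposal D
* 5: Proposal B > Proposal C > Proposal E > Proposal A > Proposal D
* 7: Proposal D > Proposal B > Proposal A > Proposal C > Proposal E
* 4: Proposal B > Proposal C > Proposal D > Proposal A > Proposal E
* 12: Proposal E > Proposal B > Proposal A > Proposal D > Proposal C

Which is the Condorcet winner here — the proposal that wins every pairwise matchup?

Proposal B vs Proposal A: 28–14
Proposal B vs Proposal C: 42–0
Proposal B vs Proposal D: 35–7
Proposal B vs Proposal E: 30–12
Proposal B beats every other proposal.

Proposal B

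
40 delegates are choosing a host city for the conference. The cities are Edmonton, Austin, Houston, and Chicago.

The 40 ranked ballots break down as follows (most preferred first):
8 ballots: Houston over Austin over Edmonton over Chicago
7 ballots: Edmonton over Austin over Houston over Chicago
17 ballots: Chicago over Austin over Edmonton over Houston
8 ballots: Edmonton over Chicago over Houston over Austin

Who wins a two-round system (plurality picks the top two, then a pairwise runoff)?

Round 1 first-place votes: Edmonton 15, Austin 0, Houston 8, Chicago 17. Chicago and Edmonton advance.
Runoff: Chicago is ranked above Edmonton on 17 ballots, Edmonton above Chicago on 23.

Edmonton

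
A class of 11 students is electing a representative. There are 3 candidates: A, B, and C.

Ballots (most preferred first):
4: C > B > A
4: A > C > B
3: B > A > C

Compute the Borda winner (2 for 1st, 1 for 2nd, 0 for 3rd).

C

A: 4×0 + 4×2 + 3×1 = 11
B: 4×1 + 4×0 + 3×2 = 10
C: 4×2 + 4×1 + 3×0 = 12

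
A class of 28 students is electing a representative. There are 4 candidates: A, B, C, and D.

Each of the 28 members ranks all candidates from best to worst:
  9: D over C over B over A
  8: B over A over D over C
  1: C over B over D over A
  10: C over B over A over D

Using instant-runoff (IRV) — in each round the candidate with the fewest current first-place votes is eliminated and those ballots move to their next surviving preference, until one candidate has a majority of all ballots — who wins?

D

Round 1: A 0, B 8, C 11, D 9. A eliminated.
Round 2: B 8, C 11, D 9. B eliminated.
Round 3: C 11, D 17. D has a majority (≥15).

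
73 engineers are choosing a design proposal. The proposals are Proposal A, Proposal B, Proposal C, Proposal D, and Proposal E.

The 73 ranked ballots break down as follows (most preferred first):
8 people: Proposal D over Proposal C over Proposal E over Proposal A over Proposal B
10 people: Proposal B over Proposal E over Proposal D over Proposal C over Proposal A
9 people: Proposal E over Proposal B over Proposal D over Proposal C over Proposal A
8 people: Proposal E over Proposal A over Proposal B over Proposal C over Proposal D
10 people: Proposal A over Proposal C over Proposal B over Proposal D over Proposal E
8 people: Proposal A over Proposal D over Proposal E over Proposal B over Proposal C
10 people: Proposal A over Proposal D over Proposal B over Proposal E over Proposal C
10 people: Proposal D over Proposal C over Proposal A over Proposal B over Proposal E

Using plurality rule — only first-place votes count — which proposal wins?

Proposal A

First-place votes: Proposal A 28, Proposal B 10, Proposal C 0, Proposal D 18, Proposal E 17.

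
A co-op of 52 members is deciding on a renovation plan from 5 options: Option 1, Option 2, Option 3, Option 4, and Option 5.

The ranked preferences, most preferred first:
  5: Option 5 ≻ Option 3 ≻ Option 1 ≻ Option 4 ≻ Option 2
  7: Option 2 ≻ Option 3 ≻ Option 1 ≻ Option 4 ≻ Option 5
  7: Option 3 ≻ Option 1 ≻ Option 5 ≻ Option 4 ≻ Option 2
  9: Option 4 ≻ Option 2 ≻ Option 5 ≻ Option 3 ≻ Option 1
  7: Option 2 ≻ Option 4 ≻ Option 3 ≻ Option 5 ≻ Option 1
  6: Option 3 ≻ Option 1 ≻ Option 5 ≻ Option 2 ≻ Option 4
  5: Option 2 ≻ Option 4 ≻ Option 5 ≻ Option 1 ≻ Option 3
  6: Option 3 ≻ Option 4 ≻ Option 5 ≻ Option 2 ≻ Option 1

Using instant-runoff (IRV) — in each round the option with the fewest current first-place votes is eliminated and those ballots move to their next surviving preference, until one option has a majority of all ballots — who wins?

Round 1: Option 1 0, Option 2 19, Option 3 19, Option 4 9, Option 5 5. Option 1 eliminated.
Round 2: Option 2 19, Option 3 19, Option 4 9, Option 5 5. Option 5 eliminated.
Round 3: Option 2 19, Option 3 24, Option 4 9. Option 4 eliminated.
Round 4: Option 2 28, Option 3 24. Option 2 has a majority (≥27).

Option 2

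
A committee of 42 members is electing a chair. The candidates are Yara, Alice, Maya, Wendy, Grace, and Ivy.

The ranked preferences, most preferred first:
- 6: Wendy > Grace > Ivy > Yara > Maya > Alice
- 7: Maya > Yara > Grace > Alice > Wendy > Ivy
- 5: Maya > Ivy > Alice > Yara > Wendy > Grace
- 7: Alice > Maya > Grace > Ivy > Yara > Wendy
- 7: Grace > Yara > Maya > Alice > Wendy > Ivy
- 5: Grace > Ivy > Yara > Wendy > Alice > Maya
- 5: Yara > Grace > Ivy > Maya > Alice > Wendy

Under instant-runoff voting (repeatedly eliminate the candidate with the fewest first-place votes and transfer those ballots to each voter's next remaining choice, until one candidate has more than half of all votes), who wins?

Round 1: Yara 5, Alice 7, Maya 12, Wendy 6, Grace 12, Ivy 0. Ivy eliminated.
Round 2: Yara 5, Alice 7, Maya 12, Wendy 6, Grace 12. Yara eliminated.
Round 3: Alice 7, Maya 12, Wendy 6, Grace 17. Wendy eliminated.
Round 4: Alice 7, Maya 12, Grace 23. Grace has a majority (≥22).

Grace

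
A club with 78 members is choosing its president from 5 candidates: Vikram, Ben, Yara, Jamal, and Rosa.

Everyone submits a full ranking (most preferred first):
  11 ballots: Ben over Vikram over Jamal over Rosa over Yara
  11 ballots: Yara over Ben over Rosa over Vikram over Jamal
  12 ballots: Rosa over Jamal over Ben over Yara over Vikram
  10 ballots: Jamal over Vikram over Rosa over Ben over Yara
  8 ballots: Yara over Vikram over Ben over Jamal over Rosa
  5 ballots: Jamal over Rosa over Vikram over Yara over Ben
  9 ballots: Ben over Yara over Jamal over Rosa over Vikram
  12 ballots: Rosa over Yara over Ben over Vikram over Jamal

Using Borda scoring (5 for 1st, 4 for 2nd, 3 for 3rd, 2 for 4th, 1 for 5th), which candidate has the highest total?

Ben

Vikram: 11×4 + 11×2 + 12×1 + 10×4 + 8×4 + 5×3 + 9×1 + 12×2 = 198
Ben: 11×5 + 11×4 + 12×3 + 10×2 + 8×3 + 5×1 + 9×5 + 12×3 = 265
Yara: 11×1 + 11×5 + 12×2 + 10×1 + 8×5 + 5×2 + 9×4 + 12×4 = 234
Jamal: 11×3 + 11×1 + 12×4 + 10×5 + 8×2 + 5×5 + 9×3 + 12×1 = 222
Rosa: 11×2 + 11×3 + 12×5 + 10×3 + 8×1 + 5×4 + 9×2 + 12×5 = 251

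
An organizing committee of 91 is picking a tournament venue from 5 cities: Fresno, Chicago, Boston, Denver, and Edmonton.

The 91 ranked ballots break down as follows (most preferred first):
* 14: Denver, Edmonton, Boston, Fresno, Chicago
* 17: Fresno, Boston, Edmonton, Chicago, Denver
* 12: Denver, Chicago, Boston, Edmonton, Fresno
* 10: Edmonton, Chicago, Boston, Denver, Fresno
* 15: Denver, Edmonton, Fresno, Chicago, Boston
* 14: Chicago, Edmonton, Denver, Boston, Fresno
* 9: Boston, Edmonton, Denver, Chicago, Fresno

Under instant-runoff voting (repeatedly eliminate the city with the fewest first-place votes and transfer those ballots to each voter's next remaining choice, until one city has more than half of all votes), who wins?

Edmonton

Round 1: Fresno 17, Chicago 14, Boston 9, Denver 41, Edmonton 10. Boston eliminated.
Round 2: Fresno 17, Chicago 14, Denver 41, Edmonton 19. Chicago eliminated.
Round 3: Fresno 17, Denver 41, Edmonton 33. Fresno eliminated.
Round 4: Denver 41, Edmonton 50. Edmonton has a majority (≥46).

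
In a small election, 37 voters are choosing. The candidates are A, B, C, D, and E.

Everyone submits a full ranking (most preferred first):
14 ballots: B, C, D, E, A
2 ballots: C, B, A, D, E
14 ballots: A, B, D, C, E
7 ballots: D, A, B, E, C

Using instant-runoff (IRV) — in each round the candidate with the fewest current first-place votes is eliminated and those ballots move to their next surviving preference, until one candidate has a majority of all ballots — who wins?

Round 1: A 14, B 14, C 2, D 7, E 0. E eliminated.
Round 2: A 14, B 14, C 2, D 7. C eliminated.
Round 3: A 14, B 16, D 7. D eliminated.
Round 4: A 21, B 16. A has a majority (≥19).

A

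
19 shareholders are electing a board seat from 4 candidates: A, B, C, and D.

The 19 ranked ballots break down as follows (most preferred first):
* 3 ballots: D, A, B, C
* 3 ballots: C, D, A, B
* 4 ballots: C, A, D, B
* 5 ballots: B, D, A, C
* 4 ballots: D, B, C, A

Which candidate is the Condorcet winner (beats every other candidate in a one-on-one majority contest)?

D vs A: 15–4
D vs B: 14–5
D vs C: 12–7
D beats every other candidate.

D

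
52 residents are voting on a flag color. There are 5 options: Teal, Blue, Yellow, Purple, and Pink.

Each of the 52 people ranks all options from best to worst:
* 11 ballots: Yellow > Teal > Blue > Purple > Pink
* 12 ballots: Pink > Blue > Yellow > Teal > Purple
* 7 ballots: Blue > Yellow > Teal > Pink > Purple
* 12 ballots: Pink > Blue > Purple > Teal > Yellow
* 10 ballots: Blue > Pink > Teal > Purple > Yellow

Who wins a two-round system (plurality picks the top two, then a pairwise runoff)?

Round 1 first-place votes: Teal 0, Blue 17, Yellow 11, Purple 0, Pink 24. Pink and Blue advance.
Runoff: Pink is ranked above Blue on 24 ballots, Blue above Pink on 28.

Blue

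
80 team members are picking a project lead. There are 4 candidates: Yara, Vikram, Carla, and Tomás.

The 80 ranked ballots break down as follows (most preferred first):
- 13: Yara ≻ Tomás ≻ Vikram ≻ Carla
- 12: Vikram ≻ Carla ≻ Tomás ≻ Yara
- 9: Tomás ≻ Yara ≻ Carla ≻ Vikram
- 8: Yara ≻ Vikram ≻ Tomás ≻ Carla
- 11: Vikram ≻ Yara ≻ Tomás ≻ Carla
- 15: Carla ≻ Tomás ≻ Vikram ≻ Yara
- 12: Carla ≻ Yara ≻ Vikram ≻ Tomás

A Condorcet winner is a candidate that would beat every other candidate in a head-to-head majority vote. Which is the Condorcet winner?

Yara

Yara vs Vikram: 42–38
Yara vs Carla: 41–39
Yara vs Tomás: 44–36
Yara beats every other candidate.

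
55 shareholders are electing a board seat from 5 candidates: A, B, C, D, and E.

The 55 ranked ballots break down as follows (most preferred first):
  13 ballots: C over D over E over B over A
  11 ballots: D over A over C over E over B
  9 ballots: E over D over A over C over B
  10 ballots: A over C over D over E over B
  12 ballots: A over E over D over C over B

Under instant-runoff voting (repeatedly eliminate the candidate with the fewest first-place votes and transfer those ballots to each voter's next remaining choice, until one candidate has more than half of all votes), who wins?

D

Round 1: A 22, B 0, C 13, D 11, E 9. B eliminated.
Round 2: A 22, C 13, D 11, E 9. E eliminated.
Round 3: A 22, C 13, D 20. C eliminated.
Round 4: A 22, D 33. D has a majority (≥28).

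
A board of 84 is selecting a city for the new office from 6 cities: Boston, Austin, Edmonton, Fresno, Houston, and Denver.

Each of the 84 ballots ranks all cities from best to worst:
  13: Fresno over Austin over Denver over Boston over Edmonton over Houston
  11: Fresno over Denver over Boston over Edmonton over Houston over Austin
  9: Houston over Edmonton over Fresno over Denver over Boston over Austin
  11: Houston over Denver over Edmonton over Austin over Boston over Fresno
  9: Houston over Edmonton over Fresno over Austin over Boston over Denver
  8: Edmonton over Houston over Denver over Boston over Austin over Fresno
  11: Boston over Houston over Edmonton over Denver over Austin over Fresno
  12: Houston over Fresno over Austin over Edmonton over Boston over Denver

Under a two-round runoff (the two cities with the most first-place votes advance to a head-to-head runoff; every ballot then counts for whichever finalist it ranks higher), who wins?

Houston

Round 1 first-place votes: Boston 11, Austin 0, Edmonton 8, Fresno 24, Houston 41, Denver 0. Houston and Fresno advance.
Runoff: Houston is ranked above Fresno on 60 ballots, Fresno above Houston on 24.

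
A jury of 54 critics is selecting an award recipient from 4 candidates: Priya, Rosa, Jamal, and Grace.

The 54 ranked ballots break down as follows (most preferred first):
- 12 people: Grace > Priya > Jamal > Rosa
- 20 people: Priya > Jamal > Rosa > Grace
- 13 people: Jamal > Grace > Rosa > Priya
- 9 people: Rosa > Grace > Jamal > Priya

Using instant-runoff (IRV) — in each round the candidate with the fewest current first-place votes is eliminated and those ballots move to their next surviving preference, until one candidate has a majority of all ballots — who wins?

Grace

Round 1: Priya 20, Rosa 9, Jamal 13, Grace 12. Rosa eliminated.
Round 2: Priya 20, Jamal 13, Grace 21. Jamal eliminated.
Round 3: Priya 20, Grace 34. Grace has a majority (≥28).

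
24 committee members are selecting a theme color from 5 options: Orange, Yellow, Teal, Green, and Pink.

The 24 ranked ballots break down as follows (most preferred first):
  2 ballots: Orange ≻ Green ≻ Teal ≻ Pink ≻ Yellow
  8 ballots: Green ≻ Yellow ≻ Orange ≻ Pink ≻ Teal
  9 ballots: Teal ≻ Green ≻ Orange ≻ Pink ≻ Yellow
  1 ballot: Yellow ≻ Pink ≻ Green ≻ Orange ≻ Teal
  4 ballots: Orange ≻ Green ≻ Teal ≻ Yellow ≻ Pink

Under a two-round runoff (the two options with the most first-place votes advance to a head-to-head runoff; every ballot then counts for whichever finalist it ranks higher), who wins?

Green

Round 1 first-place votes: Orange 6, Yellow 1, Teal 9, Green 8, Pink 0. Teal and Green advance.
Runoff: Teal is ranked above Green on 9 ballots, Green above Teal on 15.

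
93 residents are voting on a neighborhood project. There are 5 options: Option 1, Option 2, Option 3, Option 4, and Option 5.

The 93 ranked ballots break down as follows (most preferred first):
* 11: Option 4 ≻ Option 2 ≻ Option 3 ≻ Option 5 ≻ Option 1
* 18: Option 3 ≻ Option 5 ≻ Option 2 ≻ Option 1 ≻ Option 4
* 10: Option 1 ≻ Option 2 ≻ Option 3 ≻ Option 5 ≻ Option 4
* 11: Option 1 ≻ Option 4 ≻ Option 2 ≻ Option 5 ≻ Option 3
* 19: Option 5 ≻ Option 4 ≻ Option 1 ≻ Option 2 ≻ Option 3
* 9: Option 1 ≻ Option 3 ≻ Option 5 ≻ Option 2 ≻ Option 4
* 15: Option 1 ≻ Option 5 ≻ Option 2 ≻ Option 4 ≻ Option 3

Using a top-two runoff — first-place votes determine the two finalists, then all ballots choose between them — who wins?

Round 1 first-place votes: Option 1 45, Option 2 0, Option 3 18, Option 4 11, Option 5 19. Option 1 and Option 5 advance.
Runoff: Option 1 is ranked above Option 5 on 45 ballots, Option 5 above Option 1 on 48.

Option 5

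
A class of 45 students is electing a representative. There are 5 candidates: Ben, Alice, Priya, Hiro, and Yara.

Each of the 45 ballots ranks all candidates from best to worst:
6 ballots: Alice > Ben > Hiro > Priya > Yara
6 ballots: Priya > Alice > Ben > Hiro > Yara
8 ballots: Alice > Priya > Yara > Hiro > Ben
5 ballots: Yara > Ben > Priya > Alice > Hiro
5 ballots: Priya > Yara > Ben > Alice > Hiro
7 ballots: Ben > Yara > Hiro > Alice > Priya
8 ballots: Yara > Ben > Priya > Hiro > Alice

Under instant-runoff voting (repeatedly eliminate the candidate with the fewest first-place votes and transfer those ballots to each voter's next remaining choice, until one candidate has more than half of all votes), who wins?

Yara

Round 1: Ben 7, Alice 14, Priya 11, Hiro 0, Yara 13. Hiro eliminated.
Round 2: Ben 7, Alice 14, Priya 11, Yara 13. Ben eliminated.
Round 3: Alice 14, Priya 11, Yara 20. Priya eliminated.
Round 4: Alice 20, Yara 25. Yara has a majority (≥23).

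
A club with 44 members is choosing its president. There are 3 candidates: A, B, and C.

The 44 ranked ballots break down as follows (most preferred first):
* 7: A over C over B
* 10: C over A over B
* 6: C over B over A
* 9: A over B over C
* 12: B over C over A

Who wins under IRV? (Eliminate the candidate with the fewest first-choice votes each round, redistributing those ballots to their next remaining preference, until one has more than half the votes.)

C

Round 1: A 16, B 12, C 16. B eliminated.
Round 2: A 16, C 28. C has a majority (≥23).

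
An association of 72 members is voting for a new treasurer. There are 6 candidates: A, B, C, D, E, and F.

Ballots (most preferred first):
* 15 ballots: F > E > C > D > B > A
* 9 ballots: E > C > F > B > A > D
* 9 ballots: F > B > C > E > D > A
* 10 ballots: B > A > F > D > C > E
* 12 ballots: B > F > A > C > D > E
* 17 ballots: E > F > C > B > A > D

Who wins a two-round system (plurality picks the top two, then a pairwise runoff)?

F

Round 1 first-place votes: A 0, B 22, C 0, D 0, E 26, F 24. E and F advance.
Runoff: E is ranked above F on 26 ballots, F above E on 46.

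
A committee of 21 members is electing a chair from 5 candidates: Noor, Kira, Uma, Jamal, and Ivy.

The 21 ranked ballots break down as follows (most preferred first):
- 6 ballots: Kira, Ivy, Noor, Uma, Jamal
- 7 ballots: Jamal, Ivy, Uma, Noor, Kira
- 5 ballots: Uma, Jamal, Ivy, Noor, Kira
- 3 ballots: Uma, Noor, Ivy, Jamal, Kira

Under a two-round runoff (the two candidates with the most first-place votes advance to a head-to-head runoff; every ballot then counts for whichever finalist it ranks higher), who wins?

Uma

Round 1 first-place votes: Noor 0, Kira 6, Uma 8, Jamal 7, Ivy 0. Uma and Jamal advance.
Runoff: Uma is ranked above Jamal on 14 ballots, Jamal above Uma on 7.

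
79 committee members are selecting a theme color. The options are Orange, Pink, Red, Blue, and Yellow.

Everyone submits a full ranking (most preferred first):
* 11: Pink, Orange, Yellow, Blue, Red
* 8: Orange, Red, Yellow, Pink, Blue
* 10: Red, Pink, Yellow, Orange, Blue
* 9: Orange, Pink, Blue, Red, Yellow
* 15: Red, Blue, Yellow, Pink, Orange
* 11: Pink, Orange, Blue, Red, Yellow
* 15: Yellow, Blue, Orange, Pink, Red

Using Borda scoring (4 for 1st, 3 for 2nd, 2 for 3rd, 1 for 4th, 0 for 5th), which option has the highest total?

Orange: 11×3 + 8×4 + 10×1 + 9×4 + 15×0 + 11×3 + 15×2 = 174
Pink: 11×4 + 8×1 + 10×3 + 9×3 + 15×1 + 11×4 + 15×1 = 183
Red: 11×0 + 8×3 + 10×4 + 9×1 + 15×4 + 11×1 + 15×0 = 144
Blue: 11×1 + 8×0 + 10×0 + 9×2 + 15×3 + 11×2 + 15×3 = 141
Yellow: 11×2 + 8×2 + 10×2 + 9×0 + 15×2 + 11×0 + 15×4 = 148

Pink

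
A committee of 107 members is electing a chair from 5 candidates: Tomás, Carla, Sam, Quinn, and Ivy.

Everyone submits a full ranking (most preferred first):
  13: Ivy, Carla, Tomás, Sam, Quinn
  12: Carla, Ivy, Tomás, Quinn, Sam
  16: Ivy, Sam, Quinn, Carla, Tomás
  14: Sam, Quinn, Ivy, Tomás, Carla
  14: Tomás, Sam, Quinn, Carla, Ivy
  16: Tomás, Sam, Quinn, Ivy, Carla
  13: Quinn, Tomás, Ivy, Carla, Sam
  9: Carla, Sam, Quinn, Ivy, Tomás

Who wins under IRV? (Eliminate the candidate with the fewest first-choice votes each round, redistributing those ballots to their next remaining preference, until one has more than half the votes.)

Ivy

Round 1: Tomás 30, Carla 21, Sam 14, Quinn 13, Ivy 29. Quinn eliminated.
Round 2: Tomás 43, Carla 21, Sam 14, Ivy 29. Sam eliminated.
Round 3: Tomás 43, Carla 21, Ivy 43. Carla eliminated.
Round 4: Tomás 43, Ivy 64. Ivy has a majority (≥54).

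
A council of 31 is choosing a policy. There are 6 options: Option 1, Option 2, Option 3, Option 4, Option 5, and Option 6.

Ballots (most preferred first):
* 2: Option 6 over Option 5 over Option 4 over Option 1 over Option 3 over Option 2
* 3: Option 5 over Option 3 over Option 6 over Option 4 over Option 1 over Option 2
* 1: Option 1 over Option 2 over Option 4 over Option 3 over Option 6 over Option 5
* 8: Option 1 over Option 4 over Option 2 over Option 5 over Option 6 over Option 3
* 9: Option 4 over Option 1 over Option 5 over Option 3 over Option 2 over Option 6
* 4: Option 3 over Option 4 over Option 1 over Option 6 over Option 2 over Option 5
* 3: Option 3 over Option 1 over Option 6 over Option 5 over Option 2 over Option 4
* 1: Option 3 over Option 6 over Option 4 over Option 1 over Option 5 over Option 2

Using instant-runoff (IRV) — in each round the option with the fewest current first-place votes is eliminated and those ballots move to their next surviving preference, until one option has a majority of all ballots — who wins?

Round 1: Option 1 9, Option 2 0, Option 3 8, Option 4 9, Option 5 3, Option 6 2. Option 2 eliminated.
Round 2: Option 1 9, Option 3 8, Option 4 9, Option 5 3, Option 6 2. Option 6 eliminated.
Round 3: Option 1 9, Option 3 8, Option 4 9, Option 5 5. Option 5 eliminated.
Round 4: Option 1 9, Option 3 11, Option 4 11. Option 1 eliminated.
Round 5: Option 3 11, Option 4 20. Option 4 has a majority (≥16).

Option 4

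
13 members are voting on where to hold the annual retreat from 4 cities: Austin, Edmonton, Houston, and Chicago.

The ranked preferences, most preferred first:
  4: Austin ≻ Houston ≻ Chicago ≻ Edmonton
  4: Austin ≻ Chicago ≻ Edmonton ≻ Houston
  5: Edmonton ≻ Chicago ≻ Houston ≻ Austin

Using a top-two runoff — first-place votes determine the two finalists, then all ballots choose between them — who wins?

Austin

Round 1 first-place votes: Austin 8, Edmonton 5, Houston 0, Chicago 0. Austin and Edmonton advance.
Runoff: Austin is ranked above Edmonton on 8 ballots, Edmonton above Austin on 5.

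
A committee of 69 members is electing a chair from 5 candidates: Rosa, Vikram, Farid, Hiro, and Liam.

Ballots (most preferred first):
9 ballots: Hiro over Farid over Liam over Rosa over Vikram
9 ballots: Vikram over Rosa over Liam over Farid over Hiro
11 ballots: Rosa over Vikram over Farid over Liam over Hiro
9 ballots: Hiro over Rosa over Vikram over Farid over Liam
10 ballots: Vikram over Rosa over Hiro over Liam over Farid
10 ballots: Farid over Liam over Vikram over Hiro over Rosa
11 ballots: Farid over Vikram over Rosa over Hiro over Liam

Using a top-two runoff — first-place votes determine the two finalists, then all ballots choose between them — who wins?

Round 1 first-place votes: Rosa 11, Vikram 19, Farid 21, Hiro 18, Liam 0. Farid and Vikram advance.
Runoff: Farid is ranked above Vikram on 30 ballots, Vikram above Farid on 39.

Vikram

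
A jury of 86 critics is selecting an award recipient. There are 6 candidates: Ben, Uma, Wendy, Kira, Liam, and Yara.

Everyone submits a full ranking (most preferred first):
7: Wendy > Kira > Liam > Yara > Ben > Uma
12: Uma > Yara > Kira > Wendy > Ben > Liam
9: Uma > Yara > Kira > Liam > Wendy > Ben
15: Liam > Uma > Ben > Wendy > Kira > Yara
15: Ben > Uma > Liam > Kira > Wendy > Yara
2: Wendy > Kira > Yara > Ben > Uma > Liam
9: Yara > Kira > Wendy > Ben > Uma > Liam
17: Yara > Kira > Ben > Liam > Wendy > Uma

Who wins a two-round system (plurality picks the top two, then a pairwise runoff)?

Round 1 first-place votes: Ben 15, Uma 21, Wendy 9, Kira 0, Liam 15, Yara 26. Yara and Uma advance.
Runoff: Yara is ranked above Uma on 35 ballots, Uma above Yara on 51.

Uma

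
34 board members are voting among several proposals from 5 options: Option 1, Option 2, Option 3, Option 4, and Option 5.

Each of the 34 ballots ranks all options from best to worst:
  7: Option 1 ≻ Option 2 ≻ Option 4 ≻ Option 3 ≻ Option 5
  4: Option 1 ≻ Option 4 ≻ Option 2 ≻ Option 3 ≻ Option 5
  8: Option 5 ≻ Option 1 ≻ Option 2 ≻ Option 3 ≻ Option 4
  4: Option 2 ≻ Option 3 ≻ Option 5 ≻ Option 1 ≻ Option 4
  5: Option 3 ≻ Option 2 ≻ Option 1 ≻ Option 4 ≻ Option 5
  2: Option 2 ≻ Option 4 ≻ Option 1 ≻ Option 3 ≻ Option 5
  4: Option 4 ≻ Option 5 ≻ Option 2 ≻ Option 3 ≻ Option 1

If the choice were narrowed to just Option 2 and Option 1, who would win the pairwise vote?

Option 2 is ranked above Option 1 on 15 ballots; Option 1 above Option 2 on 19.

Option 1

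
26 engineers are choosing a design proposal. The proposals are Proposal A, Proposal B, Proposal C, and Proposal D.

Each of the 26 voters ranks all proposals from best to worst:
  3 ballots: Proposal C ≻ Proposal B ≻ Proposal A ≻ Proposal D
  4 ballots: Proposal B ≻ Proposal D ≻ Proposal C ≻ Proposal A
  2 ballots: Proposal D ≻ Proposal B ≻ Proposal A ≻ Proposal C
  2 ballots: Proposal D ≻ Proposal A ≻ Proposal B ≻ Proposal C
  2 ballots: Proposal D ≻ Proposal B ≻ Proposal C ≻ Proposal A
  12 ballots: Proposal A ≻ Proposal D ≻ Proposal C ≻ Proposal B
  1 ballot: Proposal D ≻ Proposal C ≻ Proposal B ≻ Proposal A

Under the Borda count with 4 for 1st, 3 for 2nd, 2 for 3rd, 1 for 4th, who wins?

Proposal D

Proposal A: 3×2 + 4×1 + 2×2 + 2×3 + 2×1 + 12×4 + 1×1 = 71
Proposal B: 3×3 + 4×4 + 2×3 + 2×2 + 2×3 + 12×1 + 1×2 = 55
Proposal C: 3×4 + 4×2 + 2×1 + 2×1 + 2×2 + 12×2 + 1×3 = 55
Proposal D: 3×1 + 4×3 + 2×4 + 2×4 + 2×4 + 12×3 + 1×4 = 79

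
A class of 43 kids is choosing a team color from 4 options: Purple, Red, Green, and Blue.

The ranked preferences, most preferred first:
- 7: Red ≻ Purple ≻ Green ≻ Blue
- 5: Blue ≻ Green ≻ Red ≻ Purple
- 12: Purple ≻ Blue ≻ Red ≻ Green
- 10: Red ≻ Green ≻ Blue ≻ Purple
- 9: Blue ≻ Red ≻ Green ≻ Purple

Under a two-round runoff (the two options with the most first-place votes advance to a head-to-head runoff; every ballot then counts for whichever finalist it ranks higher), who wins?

Blue

Round 1 first-place votes: Purple 12, Red 17, Green 0, Blue 14. Red and Blue advance.
Runoff: Red is ranked above Blue on 17 ballots, Blue above Red on 26.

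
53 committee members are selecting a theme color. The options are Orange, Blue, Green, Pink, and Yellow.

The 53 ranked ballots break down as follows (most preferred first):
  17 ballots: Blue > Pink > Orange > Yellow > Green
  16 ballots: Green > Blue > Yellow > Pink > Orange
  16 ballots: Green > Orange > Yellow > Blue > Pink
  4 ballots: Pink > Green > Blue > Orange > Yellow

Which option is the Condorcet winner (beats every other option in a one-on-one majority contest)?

Green

Green vs Orange: 36–17
Green vs Blue: 36–17
Green vs Pink: 32–21
Green vs Yellow: 36–17
Green beats every other option.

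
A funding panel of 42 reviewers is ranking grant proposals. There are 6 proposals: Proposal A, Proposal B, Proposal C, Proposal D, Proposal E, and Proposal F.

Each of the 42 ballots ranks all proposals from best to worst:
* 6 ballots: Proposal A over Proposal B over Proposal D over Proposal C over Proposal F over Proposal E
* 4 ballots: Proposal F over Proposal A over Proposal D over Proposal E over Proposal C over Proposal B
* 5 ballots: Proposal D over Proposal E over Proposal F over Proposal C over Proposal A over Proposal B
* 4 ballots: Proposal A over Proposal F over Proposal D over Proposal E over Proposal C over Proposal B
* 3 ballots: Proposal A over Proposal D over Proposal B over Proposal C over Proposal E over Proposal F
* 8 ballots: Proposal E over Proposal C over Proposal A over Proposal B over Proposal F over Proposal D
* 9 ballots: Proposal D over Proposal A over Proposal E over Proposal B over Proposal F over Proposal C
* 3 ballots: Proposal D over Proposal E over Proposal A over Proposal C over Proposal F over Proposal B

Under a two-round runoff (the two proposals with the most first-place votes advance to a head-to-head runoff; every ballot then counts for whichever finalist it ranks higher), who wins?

Round 1 first-place votes: Proposal A 13, Proposal B 0, Proposal C 0, Proposal D 17, Proposal E 8, Proposal F 4. Proposal D and Proposal A advance.
Runoff: Proposal D is ranked above Proposal A on 17 ballots, Proposal A above Proposal D on 25.

Proposal A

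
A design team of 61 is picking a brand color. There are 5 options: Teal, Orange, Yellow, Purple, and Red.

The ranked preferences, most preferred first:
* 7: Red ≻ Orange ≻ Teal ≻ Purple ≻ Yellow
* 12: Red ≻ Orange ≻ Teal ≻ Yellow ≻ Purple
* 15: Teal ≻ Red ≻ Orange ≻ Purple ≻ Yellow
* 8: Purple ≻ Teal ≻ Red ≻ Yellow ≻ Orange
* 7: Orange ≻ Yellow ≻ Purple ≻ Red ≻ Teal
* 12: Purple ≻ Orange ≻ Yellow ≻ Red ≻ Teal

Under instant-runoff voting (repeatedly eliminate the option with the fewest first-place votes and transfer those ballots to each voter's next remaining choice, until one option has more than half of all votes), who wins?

Round 1: Teal 15, Orange 7, Yellow 0, Purple 20, Red 19. Yellow eliminated.
Round 2: Teal 15, Orange 7, Purple 20, Red 19. Orange eliminated.
Round 3: Teal 15, Purple 27, Red 19. Teal eliminated.
Round 4: Purple 27, Red 34. Red has a majority (≥31).

Red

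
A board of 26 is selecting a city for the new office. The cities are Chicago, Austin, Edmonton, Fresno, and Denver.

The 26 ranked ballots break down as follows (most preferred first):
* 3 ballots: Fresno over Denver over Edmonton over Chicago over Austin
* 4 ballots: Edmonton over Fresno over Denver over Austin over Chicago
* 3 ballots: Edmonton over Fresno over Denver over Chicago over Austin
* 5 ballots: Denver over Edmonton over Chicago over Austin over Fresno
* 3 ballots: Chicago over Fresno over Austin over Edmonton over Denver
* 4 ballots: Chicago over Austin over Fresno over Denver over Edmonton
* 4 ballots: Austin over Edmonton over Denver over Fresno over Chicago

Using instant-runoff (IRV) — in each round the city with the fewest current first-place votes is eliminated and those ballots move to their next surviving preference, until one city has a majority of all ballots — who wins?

Edmonton

Round 1: Chicago 7, Austin 4, Edmonton 7, Fresno 3, Denver 5. Fresno eliminated.
Round 2: Chicago 7, Austin 4, Edmonton 7, Denver 8. Austin eliminated.
Round 3: Chicago 7, Edmonton 11, Denver 8. Chicago eliminated.
Round 4: Edmonton 14, Denver 12. Edmonton has a majority (≥14).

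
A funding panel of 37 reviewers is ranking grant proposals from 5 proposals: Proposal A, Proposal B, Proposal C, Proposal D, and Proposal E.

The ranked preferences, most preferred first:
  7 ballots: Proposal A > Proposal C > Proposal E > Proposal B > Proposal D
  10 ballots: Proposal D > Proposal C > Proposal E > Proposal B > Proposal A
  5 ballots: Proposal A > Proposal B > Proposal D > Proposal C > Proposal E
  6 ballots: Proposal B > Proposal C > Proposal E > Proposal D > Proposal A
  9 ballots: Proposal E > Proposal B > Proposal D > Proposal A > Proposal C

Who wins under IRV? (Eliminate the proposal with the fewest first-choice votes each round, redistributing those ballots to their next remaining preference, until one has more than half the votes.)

Round 1: Proposal A 12, Proposal B 6, Proposal C 0, Proposal D 10, Proposal E 9. Proposal C eliminated.
Round 2: Proposal A 12, Proposal B 6, Proposal D 10, Proposal E 9. Proposal B eliminated.
Round 3: Proposal A 12, Proposal D 10, Proposal E 15. Proposal D eliminated.
Round 4: Proposal A 12, Proposal E 25. Proposal E has a majority (≥19).

Proposal E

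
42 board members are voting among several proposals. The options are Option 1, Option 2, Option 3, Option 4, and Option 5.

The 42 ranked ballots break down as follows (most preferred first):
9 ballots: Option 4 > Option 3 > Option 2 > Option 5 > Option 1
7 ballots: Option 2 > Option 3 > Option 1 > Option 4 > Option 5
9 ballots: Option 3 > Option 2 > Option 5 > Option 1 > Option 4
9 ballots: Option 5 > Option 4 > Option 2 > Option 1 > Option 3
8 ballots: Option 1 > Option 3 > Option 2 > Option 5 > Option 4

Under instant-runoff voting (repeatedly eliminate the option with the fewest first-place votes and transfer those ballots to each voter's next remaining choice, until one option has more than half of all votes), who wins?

Round 1: Option 1 8, Option 2 7, Option 3 9, Option 4 9, Option 5 9. Option 2 eliminated.
Round 2: Option 1 8, Option 3 16, Option 4 9, Option 5 9. Option 1 eliminated.
Round 3: Option 3 24, Option 4 9, Option 5 9. Option 3 has a majority (≥22).

Option 3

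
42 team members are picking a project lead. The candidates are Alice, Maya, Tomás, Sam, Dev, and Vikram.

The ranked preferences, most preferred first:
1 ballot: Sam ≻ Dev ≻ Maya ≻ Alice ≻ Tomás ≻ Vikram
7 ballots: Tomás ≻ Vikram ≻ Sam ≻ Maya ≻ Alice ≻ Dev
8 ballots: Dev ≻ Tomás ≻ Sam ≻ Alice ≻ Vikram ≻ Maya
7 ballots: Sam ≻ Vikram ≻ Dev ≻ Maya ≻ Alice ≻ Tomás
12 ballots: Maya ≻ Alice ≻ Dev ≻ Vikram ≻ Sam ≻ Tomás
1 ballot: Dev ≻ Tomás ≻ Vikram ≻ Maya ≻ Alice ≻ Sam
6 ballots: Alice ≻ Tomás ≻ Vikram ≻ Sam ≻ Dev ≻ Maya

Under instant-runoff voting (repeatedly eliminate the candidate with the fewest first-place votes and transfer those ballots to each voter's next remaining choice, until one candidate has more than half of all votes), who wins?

Dev

Round 1: Alice 6, Maya 12, Tomás 7, Sam 8, Dev 9, Vikram 0. Vikram eliminated.
Round 2: Alice 6, Maya 12, Tomás 7, Sam 8, Dev 9. Alice eliminated.
Round 3: Maya 12, Tomás 13, Sam 8, Dev 9. Sam eliminated.
Round 4: Maya 12, Tomás 13, Dev 17. Maya eliminated.
Round 5: Tomás 13, Dev 29. Dev has a majority (≥22).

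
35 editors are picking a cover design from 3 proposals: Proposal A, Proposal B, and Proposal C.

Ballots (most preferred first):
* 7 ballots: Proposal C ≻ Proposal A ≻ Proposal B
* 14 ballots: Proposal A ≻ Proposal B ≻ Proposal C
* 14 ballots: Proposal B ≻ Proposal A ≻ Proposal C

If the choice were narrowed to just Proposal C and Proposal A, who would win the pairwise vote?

Proposal C is ranked above Proposal A on 7 ballots; Proposal A above Proposal C on 28.

Proposal A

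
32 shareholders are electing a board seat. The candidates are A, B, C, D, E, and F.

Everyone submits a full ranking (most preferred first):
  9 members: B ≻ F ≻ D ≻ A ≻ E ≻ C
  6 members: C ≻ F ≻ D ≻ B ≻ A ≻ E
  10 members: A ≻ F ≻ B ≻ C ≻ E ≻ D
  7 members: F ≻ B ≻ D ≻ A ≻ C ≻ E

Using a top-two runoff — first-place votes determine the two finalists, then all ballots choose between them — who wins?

Round 1 first-place votes: A 10, B 9, C 6, D 0, E 0, F 7. A and B advance.
Runoff: A is ranked above B on 10 ballots, B above A on 22.

B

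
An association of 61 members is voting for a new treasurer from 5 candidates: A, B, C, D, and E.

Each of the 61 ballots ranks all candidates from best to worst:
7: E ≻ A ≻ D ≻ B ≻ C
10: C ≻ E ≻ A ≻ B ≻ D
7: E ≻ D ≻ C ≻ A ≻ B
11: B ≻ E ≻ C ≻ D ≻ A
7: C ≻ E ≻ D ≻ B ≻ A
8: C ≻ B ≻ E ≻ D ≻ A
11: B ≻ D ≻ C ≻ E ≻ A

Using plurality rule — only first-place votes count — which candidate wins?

First-place votes: A 0, B 22, C 25, D 0, E 14.

C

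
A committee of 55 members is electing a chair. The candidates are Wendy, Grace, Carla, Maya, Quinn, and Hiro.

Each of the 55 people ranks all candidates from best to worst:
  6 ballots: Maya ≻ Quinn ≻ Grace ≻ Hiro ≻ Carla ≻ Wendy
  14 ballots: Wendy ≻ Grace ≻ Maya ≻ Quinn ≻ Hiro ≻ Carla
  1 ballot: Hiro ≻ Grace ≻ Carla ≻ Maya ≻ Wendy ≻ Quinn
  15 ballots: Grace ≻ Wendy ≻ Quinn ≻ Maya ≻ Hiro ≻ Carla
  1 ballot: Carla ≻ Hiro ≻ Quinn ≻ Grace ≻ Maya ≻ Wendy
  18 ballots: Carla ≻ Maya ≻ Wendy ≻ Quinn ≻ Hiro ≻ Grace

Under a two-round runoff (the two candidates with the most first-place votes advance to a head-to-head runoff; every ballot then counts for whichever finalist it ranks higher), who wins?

Round 1 first-place votes: Wendy 14, Grace 15, Carla 19, Maya 6, Quinn 0, Hiro 1. Carla and Grace advance.
Runoff: Carla is ranked above Grace on 19 ballots, Grace above Carla on 36.

Grace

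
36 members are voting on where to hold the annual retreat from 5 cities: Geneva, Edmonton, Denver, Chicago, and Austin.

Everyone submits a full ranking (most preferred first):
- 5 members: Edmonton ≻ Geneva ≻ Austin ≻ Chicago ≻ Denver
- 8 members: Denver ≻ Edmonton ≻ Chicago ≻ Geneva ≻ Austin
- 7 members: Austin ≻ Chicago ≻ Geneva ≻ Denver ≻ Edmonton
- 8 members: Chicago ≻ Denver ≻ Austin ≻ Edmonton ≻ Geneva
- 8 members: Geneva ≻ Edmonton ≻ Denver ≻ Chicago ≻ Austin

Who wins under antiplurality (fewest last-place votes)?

Last-place votes: Geneva 8, Edmonton 7, Denver 5, Chicago 0, Austin 16.

Chicago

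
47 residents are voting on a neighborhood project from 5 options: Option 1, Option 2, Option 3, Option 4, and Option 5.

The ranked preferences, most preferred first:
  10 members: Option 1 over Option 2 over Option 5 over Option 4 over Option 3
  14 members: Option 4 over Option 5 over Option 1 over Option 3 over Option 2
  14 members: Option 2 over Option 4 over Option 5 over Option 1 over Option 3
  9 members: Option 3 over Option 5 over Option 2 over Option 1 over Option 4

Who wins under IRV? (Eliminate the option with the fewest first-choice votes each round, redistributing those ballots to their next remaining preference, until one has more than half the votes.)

Round 1: Option 1 10, Option 2 14, Option 3 9, Option 4 14, Option 5 0. Option 5 eliminated.
Round 2: Option 1 10, Option 2 14, Option 3 9, Option 4 14. Option 3 eliminated.
Round 3: Option 1 10, Option 2 23, Option 4 14. Option 1 eliminated.
Round 4: Option 2 33, Option 4 14. Option 2 has a majority (≥24).

Option 2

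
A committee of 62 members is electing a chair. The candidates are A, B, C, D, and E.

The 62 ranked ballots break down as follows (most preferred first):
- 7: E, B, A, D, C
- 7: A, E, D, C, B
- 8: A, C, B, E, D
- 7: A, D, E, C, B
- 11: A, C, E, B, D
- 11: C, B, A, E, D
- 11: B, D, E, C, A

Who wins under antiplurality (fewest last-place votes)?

E

Last-place votes: A 11, B 14, C 7, D 30, E 0.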